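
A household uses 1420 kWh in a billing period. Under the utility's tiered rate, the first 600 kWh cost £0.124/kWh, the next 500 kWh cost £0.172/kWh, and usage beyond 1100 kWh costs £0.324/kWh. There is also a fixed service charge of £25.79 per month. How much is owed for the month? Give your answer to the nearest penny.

First 600 kWh × £0.124 = £74.40
Next 500 kWh × £0.172 = £86.00
Remaining 320 kWh × £0.324 = £103.68
Energy charge = £264.08; + service £25.79 = £289.87

£289.87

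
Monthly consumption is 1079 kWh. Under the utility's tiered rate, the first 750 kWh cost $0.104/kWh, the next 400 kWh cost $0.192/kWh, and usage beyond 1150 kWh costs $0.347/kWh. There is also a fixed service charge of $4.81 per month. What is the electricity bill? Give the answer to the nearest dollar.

$146

First 750 kWh × $0.104 = $78.00
Next 329 kWh × $0.192 = $63.17
Remaining tier: 0 kWh (not reached)
Energy charge = $141.17; + service $4.81 = $145.98 ≈ $146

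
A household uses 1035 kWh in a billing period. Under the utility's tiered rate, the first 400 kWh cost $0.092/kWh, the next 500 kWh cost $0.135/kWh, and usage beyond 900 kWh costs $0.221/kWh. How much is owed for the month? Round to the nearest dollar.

$134

First 400 kWh × $0.092 = $36.80
Next 500 kWh × $0.135 = $67.50
Remaining 135 kWh × $0.221 = $29.84
Total = $134.13 ≈ $134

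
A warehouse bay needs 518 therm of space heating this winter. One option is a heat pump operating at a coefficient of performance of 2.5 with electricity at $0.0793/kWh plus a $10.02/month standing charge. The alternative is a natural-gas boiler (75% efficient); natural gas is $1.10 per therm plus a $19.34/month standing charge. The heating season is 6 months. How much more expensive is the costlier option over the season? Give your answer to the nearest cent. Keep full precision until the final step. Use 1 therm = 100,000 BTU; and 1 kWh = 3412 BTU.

$334.09

Heat load = 518 therm × 100,000 = 51,800,000 BTU
Gas: input = 51,800,000 / 0.75 = 69,066,667 BTU = 690.7 therm → 690.7 × $1.10 = $759.73; + 6 × $19.34 standing = $875.77
Heat pump: 51,800,000 BTU / 3412 = 15,180 kWh heat; / 2.5 = 6,073 kWh in → × $0.0793 = $481.56; + 6 × $10.02 standing = $541.68
Difference = |$875.77 − $541.68| = $334.09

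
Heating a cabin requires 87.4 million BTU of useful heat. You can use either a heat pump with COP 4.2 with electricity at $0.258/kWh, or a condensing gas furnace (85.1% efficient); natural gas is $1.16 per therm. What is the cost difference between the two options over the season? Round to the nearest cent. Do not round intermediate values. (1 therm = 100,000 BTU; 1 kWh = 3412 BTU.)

$382.17

Heat load = 87.4 × 10⁶ BTU = 87,400,000 BTU
Gas: input = 87,400,000 / 0.851 = 102,702,703 BTU = 1,027 therm → 1,027 × $1.16 = $1,191.35
Heat pump: 87,400,000 BTU / 3412 = 25,620 kWh heat; / 4.2 = 6,099 kWh in → × $0.258 = $1,573.52
Difference = |$1,191.35 − $1,573.52| = $382.17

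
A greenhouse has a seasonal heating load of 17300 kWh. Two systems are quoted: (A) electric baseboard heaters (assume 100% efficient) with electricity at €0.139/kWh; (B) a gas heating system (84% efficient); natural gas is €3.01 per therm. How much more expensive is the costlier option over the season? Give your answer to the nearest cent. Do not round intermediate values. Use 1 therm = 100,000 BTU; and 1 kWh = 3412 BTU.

€289.54

Heat load = 17300 kWh × 3412 = 59,027,600 BTU
Gas: input = 59,027,600 / 0.84 = 70,270,952 BTU = 702.7 therm → 702.7 × €3.01 = €2,115.16
Electric: 59,027,600 BTU / 3412 = 17,300 kWh → × €0.139 = €2,404.70
Difference = |€2,115.16 − €2,404.70| = €289.54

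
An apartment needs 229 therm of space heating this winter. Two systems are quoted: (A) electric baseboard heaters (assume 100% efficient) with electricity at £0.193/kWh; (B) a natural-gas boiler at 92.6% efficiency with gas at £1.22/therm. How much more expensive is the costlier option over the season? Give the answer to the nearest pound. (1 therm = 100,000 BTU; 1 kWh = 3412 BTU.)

Heat load = 229 therm × 100,000 = 22,900,000 BTU
Gas: input = 22,900,000 / 0.926 = 24,730,022 BTU = 247.3 therm → 247.3 × £1.22 = £301.71
Electric: 22,900,000 BTU / 3412 = 6,712 kWh → × £0.193 = £1,295.34
Difference = |£301.71 − £1,295.34| = £993.63 ≈ £994

£994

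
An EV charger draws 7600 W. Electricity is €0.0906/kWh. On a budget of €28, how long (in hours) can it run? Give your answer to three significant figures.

40.7 h

Energy budget = €28 / €0.0906 per kWh = 309.1 kWh = 309,051 Wh
Runtime = 309,051 Wh / 7600 W = 40.66 h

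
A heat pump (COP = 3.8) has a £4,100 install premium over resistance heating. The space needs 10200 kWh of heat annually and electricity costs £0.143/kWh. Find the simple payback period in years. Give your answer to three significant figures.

3.81 years

Resistance: 10200 kWh × £0.143 = £1,458.60/yr
Heat pump: 10200 / 3.8 = 2684 kWh in → × £0.143 = £383.84/yr
Annual savings = £1,074.76
Payback = £4,100 / £1,074.76 = 3.81 years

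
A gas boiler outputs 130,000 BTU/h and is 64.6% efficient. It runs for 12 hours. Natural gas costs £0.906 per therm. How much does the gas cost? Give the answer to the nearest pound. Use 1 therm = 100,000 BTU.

£22

Heat delivered = 130,000 BTU/h × 12 h = 1,560,000 BTU
Gas input = 1,560,000 / 0.646 = 2,414,861 BTU
= 2,414,861 / 100,000 = 24.15 therm
Cost = 24.15 × £0.906/therm = £21.88 ≈ £22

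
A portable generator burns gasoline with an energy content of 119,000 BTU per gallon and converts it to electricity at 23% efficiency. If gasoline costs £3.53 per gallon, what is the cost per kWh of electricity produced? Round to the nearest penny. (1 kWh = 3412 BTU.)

£0.44

Electrical output per gallon = 119,000 BTU × 0.23 / 3412 BTU/kWh = 8.022 kWh
Cost per kWh = £3.53 / 8.022 kWh = £0.440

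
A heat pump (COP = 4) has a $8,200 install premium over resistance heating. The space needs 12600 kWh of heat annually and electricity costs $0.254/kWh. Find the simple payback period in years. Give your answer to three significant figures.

3.42 years

Resistance: 12600 kWh × $0.254 = $3,200.40/yr
Heat pump: 12600 / 4 = 3150 kWh in → × $0.254 = $800.10/yr
Annual savings = $2,400.30
Payback = $8,200 / $2,400.30 = 3.42 years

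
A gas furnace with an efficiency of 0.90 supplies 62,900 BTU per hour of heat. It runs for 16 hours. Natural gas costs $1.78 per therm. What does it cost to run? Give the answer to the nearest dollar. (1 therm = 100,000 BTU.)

Heat delivered = 62,900 BTU/h × 16 h = 1,006,400 BTU
Gas input = 1,006,400 / 0.90 = 1,118,222 BTU
= 1,118,222 / 100,000 = 11.18 therm
Cost = 11.18 × $1.78/therm = $19.90 ≈ $20

$20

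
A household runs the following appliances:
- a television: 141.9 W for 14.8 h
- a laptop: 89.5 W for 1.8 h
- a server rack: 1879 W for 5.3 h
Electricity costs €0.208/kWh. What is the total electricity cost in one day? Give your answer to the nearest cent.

€2.54

television: 141.9 W × 14.8 h = 2,100 Wh = 2.1 kWh
laptop: 89.5 W × 1.8 h = 161 Wh = 0.1611 kWh
server rack: 1879 W × 5.3 h = 9,959 Wh = 9.959 kWh
Total energy = 2.1 + 0.1611 + 9.959 = 12.22 kWh
Cost = 12.22 kWh × €0.208 = €2.54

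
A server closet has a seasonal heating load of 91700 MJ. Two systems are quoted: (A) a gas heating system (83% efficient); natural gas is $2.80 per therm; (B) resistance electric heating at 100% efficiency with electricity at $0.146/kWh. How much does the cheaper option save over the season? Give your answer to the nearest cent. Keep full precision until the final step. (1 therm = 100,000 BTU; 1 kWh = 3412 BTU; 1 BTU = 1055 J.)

Heat load = 91700 MJ = 91,700,000,000 J / 1055 = 86,919,431 BTU
Gas: input = 86,919,431 / 0.83 = 104,722,206 BTU = 1,047 therm → 1,047 × $2.80 = $2,932.22
Electric: 86,919,431 BTU / 3412 = 25,470 kWh → × $0.146 = $3,719.30
Difference = |$2,932.22 − $3,719.30| = $787.07

$787.07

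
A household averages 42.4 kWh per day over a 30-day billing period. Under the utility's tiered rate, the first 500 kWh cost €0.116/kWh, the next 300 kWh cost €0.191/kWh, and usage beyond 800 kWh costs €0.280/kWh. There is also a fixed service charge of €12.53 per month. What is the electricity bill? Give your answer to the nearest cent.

€259.99

Usage = 42.4 kWh/day × 30 days = 1272 kWh
First 500 kWh × €0.116 = €58.00
Next 300 kWh × €0.191 = €57.30
Remaining 472 kWh × €0.280 = €132.16
Energy charge = €247.46; + service €12.53 = €259.99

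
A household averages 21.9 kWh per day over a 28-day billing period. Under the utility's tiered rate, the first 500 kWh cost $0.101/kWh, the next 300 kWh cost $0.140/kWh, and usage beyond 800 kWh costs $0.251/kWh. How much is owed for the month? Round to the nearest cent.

Usage = 21.9 kWh/day × 28 days = 613.2 kWh
First 500 kWh × $0.101 = $50.50
Next 113.2 kWh × $0.140 = $15.85
Remaining tier: 0 kWh (not reached)
Total = $66.35

$66.35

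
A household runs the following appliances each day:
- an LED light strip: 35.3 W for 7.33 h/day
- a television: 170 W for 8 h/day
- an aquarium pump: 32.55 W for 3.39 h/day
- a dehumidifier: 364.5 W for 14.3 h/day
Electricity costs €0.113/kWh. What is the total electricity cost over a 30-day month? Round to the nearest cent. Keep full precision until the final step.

€23.53

LED light strip: 35.3 W × 7.33 h × 30 d = 7,762 Wh = 7.762 kWh
television: 170 W × 8 h × 30 d = 40,800 Wh = 40.8 kWh
aquarium pump: 32.55 W × 3.39 h × 30 d = 3,310 Wh = 3.31 kWh
dehumidifier: 364.5 W × 14.3 h × 30 d = 156,370 Wh = 156.4 kWh
Total energy = 7.762 + 40.8 + 3.31 + 156.4 = 208.2 kWh
Cost = 208.2 kWh × €0.113 = €23.53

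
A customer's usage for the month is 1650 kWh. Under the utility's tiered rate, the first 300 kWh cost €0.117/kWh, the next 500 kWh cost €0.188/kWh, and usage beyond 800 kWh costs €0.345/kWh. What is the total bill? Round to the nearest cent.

First 300 kWh × €0.117 = €35.10
Next 500 kWh × €0.188 = €94.00
Remaining 850 kWh × €0.345 = €293.25
Total = €422.35

€422.35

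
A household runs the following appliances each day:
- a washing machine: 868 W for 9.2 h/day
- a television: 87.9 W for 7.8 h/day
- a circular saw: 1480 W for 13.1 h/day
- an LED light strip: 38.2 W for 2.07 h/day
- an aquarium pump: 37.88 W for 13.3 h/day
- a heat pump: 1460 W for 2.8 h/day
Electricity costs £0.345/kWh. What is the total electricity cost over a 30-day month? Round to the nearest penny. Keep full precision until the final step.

£338.76

washing machine: 868 W × 9.2 h × 30 d = 239,568 Wh = 239.6 kWh
television: 87.9 W × 7.8 h × 30 d = 20,569 Wh = 20.57 kWh
circular saw: 1480 W × 13.1 h × 30 d = 581,640 Wh = 581.6 kWh
LED light strip: 38.2 W × 2.07 h × 30 d = 2,372 Wh = 2.372 kWh
aquarium pump: 37.88 W × 13.3 h × 30 d = 15,114 Wh = 15.11 kWh
heat pump: 1460 W × 2.8 h × 30 d = 122,640 Wh = 122.6 kWh
Total energy = 239.6 + 20.57 + 581.6 + 2.372 + 15.11 + 122.6 = 981.9 kWh
Cost = 981.9 kWh × £0.345 = £338.76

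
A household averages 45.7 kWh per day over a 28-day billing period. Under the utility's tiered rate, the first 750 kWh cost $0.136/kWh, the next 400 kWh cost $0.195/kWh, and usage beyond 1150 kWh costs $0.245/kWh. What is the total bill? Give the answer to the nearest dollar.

Usage = 45.7 kWh/day × 28 days = 1279.6 kWh
First 750 kWh × $0.136 = $102.00
Next 400 kWh × $0.195 = $78.00
Remaining 129.6 kWh × $0.245 = $31.75
Total = $211.75 ≈ $212

$212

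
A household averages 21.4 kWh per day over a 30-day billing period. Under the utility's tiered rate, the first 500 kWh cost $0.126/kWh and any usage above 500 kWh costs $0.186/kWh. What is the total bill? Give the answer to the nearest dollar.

$89

Usage = 21.4 kWh/day × 30 days = 642 kWh
First 500 kWh × $0.126 = $63.00
Remaining 142 kWh × $0.186 = $26.41
Total = $89.41 ≈ $89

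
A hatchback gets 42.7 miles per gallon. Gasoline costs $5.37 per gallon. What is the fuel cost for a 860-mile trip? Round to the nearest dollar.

Fuel = 860 mi / 42.7 mpg = 20.14 gal
Cost = 20.14 gal × $5.37/gal = $108.15 ≈ $108

$108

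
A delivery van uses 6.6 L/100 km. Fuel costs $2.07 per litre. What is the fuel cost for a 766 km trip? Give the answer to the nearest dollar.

$105

Fuel = 6.6 L/100 km × 766 km / 100 = 50.56 L
Cost = 50.56 L × $2.07/L = $104.65 ≈ $105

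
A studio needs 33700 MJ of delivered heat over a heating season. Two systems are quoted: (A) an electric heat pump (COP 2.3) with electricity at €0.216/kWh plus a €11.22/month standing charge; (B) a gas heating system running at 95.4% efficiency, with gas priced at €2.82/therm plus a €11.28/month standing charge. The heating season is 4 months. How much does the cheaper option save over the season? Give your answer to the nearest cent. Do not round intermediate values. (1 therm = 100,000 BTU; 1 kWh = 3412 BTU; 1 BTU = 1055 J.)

€65.26

Heat load = 33700 MJ = 33,700,000,000 J / 1055 = 31,943,128 BTU
Gas: input = 31,943,128 / 0.954 = 33,483,363 BTU = 334.8 therm → 334.8 × €2.82 = €944.23; + 4 × €11.28 standing = €989.35
Heat pump: 31,943,128 BTU / 3412 = 9,362 kWh heat; / 2.3 = 4,070 kWh in → × €0.216 = €879.21; + 4 × €11.22 standing = €924.09
Difference = |€989.35 − €924.09| = €65.26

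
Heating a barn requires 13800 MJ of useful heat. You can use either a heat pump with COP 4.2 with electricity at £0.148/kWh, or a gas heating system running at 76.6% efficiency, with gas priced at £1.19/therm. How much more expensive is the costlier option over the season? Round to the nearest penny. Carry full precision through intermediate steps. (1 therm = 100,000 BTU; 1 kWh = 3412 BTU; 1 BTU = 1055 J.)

£68.12

Heat load = 13800 MJ = 13,800,000,000 J / 1055 = 13,080,569 BTU
Gas: input = 13,080,569 / 0.766 = 17,076,460 BTU = 170.8 therm → 170.8 × £1.19 = £203.21
Heat pump: 13,080,569 BTU / 3412 = 3,834 kWh heat; / 4.2 = 912.8 kWh in → × £0.148 = £135.09
Difference = |£203.21 − £135.09| = £68.12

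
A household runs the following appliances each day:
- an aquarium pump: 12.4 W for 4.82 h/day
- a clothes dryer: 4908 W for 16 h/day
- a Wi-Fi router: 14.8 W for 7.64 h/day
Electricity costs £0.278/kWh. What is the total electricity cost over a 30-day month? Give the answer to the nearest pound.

aquarium pump: 12.4 W × 4.82 h × 30 d = 1,793 Wh = 1.793 kWh
clothes dryer: 4908 W × 16 h × 30 d = 2,355,840 Wh = 2,356 kWh
Wi-Fi router: 14.8 W × 7.64 h × 30 d = 3,392 Wh = 3.392 kWh
Total energy = 1.793 + 2,356 + 3.392 = 2,361 kWh
Cost = 2,361 kWh × £0.278 = £656.37 ≈ £656

£656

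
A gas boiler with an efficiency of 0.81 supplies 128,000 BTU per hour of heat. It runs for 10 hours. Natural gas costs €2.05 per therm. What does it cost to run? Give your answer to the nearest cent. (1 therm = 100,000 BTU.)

€32.40

Heat delivered = 128,000 BTU/h × 10 h = 1,280,000 BTU
Gas input = 1,280,000 / 0.81 = 1,580,247 BTU
= 1,580,247 / 100,000 = 15.8 therm
Cost = 15.8 × €2.05/therm = €32.40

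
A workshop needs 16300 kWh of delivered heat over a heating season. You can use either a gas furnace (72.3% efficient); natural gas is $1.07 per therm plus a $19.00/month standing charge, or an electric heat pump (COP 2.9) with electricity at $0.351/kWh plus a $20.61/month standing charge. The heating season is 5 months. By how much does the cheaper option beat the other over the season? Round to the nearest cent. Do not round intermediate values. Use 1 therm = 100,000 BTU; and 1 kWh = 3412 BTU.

$1157.83

Heat load = 16300 kWh × 3412 = 55,615,600 BTU
Gas: input = 55,615,600 / 0.723 = 76,923,375 BTU = 769.2 therm → 769.2 × $1.07 = $823.08; + 5 × $19.00 standing = $918.08
Heat pump: 55,615,600 BTU / 3412 = 16,300 kWh heat; / 2.9 = 5,621 kWh in → × $0.351 = $1,972.86; + 5 × $20.61 standing = $2,075.91
Difference = |$918.08 − $2,075.91| = $1,157.83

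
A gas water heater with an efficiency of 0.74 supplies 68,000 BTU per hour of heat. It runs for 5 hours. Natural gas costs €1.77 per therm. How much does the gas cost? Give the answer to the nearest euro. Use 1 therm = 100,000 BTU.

Heat delivered = 68,000 BTU/h × 5 h = 340,000 BTU
Gas input = 340,000 / 0.74 = 459,459 BTU
= 459,459 / 100,000 = 4.595 therm
Cost = 4.595 × €1.77/therm = €8.13 ≈ €8

€8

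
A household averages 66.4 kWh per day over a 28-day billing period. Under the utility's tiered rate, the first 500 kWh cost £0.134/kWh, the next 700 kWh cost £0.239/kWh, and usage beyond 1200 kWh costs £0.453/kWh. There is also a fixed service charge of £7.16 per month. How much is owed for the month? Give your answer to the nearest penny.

Usage = 66.4 kWh/day × 28 days = 1859.2 kWh
First 500 kWh × £0.134 = £67.00
Next 700 kWh × £0.239 = £167.30
Remaining 659.2 kWh × £0.453 = £298.62
Energy charge = £532.92; + service £7.16 = £540.08

£540.08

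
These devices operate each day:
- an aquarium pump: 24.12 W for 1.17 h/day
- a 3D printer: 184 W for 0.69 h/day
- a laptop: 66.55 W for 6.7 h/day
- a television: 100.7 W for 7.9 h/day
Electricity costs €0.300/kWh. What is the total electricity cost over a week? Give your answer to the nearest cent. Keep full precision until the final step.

€2.93

aquarium pump: 24.12 W × 1.17 h × 7 d = 198 Wh = 0.1975 kWh
3D printer: 184 W × 0.69 h × 7 d = 889 Wh = 0.8887 kWh
laptop: 66.55 W × 6.7 h × 7 d = 3,121 Wh = 3.121 kWh
television: 100.7 W × 7.9 h × 7 d = 5,569 Wh = 5.569 kWh
Total energy = 0.1975 + 0.8887 + 3.121 + 5.569 = 9.776 kWh
Cost = 9.776 kWh × €0.300 = €2.93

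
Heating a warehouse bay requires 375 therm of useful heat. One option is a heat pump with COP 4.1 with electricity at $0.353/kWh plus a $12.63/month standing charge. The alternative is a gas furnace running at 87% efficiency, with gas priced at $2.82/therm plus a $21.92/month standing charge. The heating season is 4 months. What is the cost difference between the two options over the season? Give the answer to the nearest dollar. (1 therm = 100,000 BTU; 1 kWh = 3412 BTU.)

Heat load = 375 therm × 100,000 = 37,500,000 BTU
Gas: input = 37,500,000 / 0.87 = 43,103,448 BTU = 431 therm → 431 × $2.82 = $1,215.52; + 4 × $21.92 standing = $1,303.20
Heat pump: 37,500,000 BTU / 3412 = 10,990 kWh heat; / 4.1 = 2,681 kWh in → × $0.353 = $946.27; + 4 × $12.63 standing = $996.79
Difference = |$1,303.20 − $996.79| = $306.41 ≈ $306

$306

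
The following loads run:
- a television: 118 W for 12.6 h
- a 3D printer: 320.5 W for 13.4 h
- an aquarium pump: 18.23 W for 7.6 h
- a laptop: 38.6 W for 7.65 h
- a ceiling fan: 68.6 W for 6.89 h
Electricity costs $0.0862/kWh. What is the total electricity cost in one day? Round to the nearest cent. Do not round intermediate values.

television: 118 W × 12.6 h = 1,487 Wh = 1.487 kWh
3D printer: 320.5 W × 13.4 h = 4,295 Wh = 4.295 kWh
aquarium pump: 18.23 W × 7.6 h = 139 Wh = 0.1385 kWh
laptop: 38.6 W × 7.65 h = 295 Wh = 0.2953 kWh
ceiling fan: 68.6 W × 6.89 h = 473 Wh = 0.4727 kWh
Total energy = 1.487 + 4.295 + 0.1385 + 0.2953 + 0.4727 = 6.688 kWh
Cost = 6.688 kWh × $0.0862 = $0.58

$0.58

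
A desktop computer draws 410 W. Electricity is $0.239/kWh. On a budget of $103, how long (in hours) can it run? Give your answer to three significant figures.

1050 h

Energy budget = $103 / $0.239 per kWh = 431 kWh = 430,962 Wh
Runtime = 430,962 Wh / 410 W = 1,051 h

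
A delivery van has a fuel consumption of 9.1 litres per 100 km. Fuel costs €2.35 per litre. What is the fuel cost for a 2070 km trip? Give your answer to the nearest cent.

€442.67

Fuel = 9.1 L/100 km × 2070 km / 100 = 188.4 L
Cost = 188.4 L × €2.35/L = €442.67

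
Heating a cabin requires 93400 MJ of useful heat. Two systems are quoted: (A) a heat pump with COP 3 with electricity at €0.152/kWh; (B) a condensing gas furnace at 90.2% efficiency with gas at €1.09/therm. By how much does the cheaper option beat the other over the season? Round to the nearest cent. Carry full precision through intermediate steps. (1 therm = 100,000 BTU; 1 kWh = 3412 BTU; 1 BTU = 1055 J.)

Heat load = 93400 MJ = 93,400,000,000 J / 1055 = 88,530,806 BTU
Gas: input = 88,530,806 / 0.902 = 98,149,452 BTU = 981.5 therm → 981.5 × €1.09 = €1,069.83
Heat pump: 88,530,806 BTU / 3412 = 25,950 kWh heat; / 3 = 8,649 kWh in → × €0.152 = €1,314.64
Difference = |€1,069.83 − €1,314.64| = €244.81

€244.81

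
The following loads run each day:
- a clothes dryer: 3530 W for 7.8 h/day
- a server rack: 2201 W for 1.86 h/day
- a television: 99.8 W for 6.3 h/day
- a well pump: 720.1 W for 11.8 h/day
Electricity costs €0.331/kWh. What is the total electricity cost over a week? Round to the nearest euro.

clothes dryer: 3530 W × 7.8 h × 7 d = 192,738 Wh = 192.7 kWh
server rack: 2201 W × 1.86 h × 7 d = 28,657 Wh = 28.66 kWh
television: 99.8 W × 6.3 h × 7 d = 4,401 Wh = 4.401 kWh
well pump: 720.1 W × 11.8 h × 7 d = 59,480 Wh = 59.48 kWh
Total energy = 192.7 + 28.66 + 4.401 + 59.48 = 285.3 kWh
Cost = 285.3 kWh × €0.331 = €94.43 ≈ €94

€94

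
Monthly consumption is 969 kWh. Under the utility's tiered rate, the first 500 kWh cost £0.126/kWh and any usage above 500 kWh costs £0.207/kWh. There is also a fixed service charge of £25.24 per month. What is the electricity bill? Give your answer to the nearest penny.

£185.32

First 500 kWh × £0.126 = £63.00
Remaining 469 kWh × £0.207 = £97.08
Energy charge = £160.08; + service £25.24 = £185.32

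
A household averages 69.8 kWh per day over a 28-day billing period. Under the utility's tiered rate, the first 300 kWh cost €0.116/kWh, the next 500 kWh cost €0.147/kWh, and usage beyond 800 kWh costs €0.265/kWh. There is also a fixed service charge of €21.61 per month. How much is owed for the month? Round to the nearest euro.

€436

Usage = 69.8 kWh/day × 28 days = 1954.4 kWh
First 300 kWh × €0.116 = €34.80
Next 500 kWh × €0.147 = €73.50
Remaining 1154.4 kWh × €0.265 = €305.92
Energy charge = €414.22; + service €21.61 = €435.83 ≈ €436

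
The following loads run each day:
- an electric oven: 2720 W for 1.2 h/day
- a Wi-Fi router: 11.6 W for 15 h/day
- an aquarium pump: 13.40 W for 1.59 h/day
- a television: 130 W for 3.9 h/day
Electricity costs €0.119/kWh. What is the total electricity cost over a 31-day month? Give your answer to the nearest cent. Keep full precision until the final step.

electric oven: 2720 W × 1.2 h × 31 d = 101,184 Wh = 101.2 kWh
Wi-Fi router: 11.6 W × 15 h × 31 d = 5,394 Wh = 5.394 kWh
aquarium pump: 13.40 W × 1.59 h × 31 d = 660 Wh = 0.6605 kWh
television: 130 W × 3.9 h × 31 d = 15,717 Wh = 15.72 kWh
Total energy = 101.2 + 5.394 + 0.6605 + 15.72 = 123 kWh
Cost = 123 kWh × €0.119 = €14.63

€14.63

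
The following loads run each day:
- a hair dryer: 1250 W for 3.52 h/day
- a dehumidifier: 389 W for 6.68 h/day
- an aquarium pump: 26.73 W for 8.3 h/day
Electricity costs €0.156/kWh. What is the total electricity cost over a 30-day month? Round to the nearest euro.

€34

hair dryer: 1250 W × 3.52 h × 30 d = 132,000 Wh = 132 kWh
dehumidifier: 389 W × 6.68 h × 30 d = 77,956 Wh = 77.96 kWh
aquarium pump: 26.73 W × 8.3 h × 30 d = 6,656 Wh = 6.656 kWh
Total energy = 132 + 77.96 + 6.656 = 216.6 kWh
Cost = 216.6 kWh × €0.156 = €33.79 ≈ €34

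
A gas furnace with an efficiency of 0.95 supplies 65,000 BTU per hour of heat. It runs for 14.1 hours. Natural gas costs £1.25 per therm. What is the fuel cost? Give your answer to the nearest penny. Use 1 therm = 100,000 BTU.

Heat delivered = 65,000 BTU/h × 14.1 h = 916,500 BTU
Gas input = 916,500 / 0.95 = 964,737 BTU
= 964,737 / 100,000 = 9.647 therm
Cost = 9.647 × £1.25/therm = £12.06

£12.06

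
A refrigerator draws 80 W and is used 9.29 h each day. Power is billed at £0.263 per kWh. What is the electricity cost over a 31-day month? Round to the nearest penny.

Energy = 80 W × 9.29 h/day × 31 days = 23,039 Wh = 23.04 kWh
Cost = 23.04 kWh × £0.263/kWh = £6.06

£6.06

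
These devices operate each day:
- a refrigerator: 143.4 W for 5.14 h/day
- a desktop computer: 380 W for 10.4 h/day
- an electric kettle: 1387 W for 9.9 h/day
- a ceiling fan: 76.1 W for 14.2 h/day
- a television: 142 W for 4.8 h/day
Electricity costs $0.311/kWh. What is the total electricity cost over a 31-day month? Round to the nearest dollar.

refrigerator: 143.4 W × 5.14 h × 31 d = 22,849 Wh = 22.85 kWh
desktop computer: 380 W × 10.4 h × 31 d = 122,512 Wh = 122.5 kWh
electric kettle: 1387 W × 9.9 h × 31 d = 425,670 Wh = 425.7 kWh
ceiling fan: 76.1 W × 14.2 h × 31 d = 33,499 Wh = 33.5 kWh
television: 142 W × 4.8 h × 31 d = 21,130 Wh = 21.13 kWh
Total energy = 22.85 + 122.5 + 425.7 + 33.5 + 21.13 = 625.7 kWh
Cost = 625.7 kWh × $0.311 = $194.58 ≈ $195

$195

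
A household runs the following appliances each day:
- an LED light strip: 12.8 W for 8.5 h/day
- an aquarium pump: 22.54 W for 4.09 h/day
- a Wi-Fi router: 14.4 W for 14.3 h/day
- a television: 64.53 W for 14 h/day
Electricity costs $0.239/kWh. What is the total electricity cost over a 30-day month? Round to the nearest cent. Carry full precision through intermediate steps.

$9.40

LED light strip: 12.8 W × 8.5 h × 30 d = 3,264 Wh = 3.264 kWh
aquarium pump: 22.54 W × 4.09 h × 30 d = 2,766 Wh = 2.766 kWh
Wi-Fi router: 14.4 W × 14.3 h × 30 d = 6,178 Wh = 6.178 kWh
television: 64.53 W × 14 h × 30 d = 27,103 Wh = 27.1 kWh
Total energy = 3.264 + 2.766 + 6.178 + 27.1 = 39.31 kWh
Cost = 39.31 kWh × $0.239 = $9.40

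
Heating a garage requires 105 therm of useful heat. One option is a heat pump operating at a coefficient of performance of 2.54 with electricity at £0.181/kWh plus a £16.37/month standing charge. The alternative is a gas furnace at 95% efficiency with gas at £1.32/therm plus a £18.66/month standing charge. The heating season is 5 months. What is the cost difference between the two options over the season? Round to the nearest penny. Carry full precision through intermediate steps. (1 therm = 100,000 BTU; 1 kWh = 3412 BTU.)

£61.95

Heat load = 105 therm × 100,000 = 10,500,000 BTU
Gas: input = 10,500,000 / 0.95 = 11,052,632 BTU = 110.5 therm → 110.5 × £1.32 = £145.89; + 5 × £18.66 standing = £239.19
Heat pump: 10,500,000 BTU / 3412 = 3,077 kWh heat; / 2.54 = 1,212 kWh in → × £0.181 = £219.29; + 5 × £16.37 standing = £301.14
Difference = |£239.19 − £301.14| = £61.95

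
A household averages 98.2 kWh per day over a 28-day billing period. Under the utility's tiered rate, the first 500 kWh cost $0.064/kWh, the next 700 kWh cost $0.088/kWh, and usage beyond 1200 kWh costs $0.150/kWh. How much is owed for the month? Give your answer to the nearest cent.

$326.04

Usage = 98.2 kWh/day × 28 days = 2749.6 kWh
First 500 kWh × $0.064 = $32.00
Next 700 kWh × $0.088 = $61.60
Remaining 1549.6 kWh × $0.150 = $232.44
Total = $326.04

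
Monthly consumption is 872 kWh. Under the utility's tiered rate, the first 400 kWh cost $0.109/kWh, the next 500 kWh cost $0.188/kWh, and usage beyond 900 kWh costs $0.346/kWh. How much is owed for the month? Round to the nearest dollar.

First 400 kWh × $0.109 = $43.60
Next 472 kWh × $0.188 = $88.74
Remaining tier: 0 kWh (not reached)
Total = $132.34 ≈ $132

$132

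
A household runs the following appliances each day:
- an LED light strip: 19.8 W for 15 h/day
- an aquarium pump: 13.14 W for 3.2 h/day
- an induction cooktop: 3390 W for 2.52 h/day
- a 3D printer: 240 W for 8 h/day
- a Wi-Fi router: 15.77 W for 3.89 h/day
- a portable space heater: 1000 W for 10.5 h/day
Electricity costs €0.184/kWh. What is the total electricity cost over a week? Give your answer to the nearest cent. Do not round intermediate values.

LED light strip: 19.8 W × 15 h × 7 d = 2,079 Wh = 2.079 kWh
aquarium pump: 13.14 W × 3.2 h × 7 d = 294 Wh = 0.2943 kWh
induction cooktop: 3390 W × 2.52 h × 7 d = 59,800 Wh = 59.8 kWh
3D printer: 240 W × 8 h × 7 d = 13,440 Wh = 13.44 kWh
Wi-Fi router: 15.77 W × 3.89 h × 7 d = 429 Wh = 0.4294 kWh
portable space heater: 1000 W × 10.5 h × 7 d = 73,500 Wh = 73.5 kWh
Total energy = 2.079 + 0.2943 + 59.8 + 13.44 + 0.4294 + 73.5 = 149.5 kWh
Cost = 149.5 kWh × €0.184 = €27.52

€27.52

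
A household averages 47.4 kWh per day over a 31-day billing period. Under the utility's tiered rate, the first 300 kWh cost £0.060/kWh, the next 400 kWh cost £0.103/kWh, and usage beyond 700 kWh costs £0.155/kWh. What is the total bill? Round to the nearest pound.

Usage = 47.4 kWh/day × 31 days = 1469.4 kWh
First 300 kWh × £0.060 = £18.00
Next 400 kWh × £0.103 = £41.20
Remaining 769.4 kWh × £0.155 = £119.26
Total = £178.46 ≈ £178

£178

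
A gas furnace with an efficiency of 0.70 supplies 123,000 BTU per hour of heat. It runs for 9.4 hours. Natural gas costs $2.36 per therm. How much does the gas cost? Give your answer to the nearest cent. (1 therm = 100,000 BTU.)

Heat delivered = 123,000 BTU/h × 9.4 h = 1,156,200 BTU
Gas input = 1,156,200 / 0.70 = 1,651,714 BTU
= 1,651,714 / 100,000 = 16.52 therm
Cost = 16.52 × $2.36/therm = $38.98

$38.98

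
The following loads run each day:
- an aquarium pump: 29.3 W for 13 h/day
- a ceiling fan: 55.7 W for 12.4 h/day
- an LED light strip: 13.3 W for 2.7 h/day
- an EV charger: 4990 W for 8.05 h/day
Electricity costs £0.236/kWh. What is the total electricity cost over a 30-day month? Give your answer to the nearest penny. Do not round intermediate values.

£292.24

aquarium pump: 29.3 W × 13 h × 30 d = 11,427 Wh = 11.43 kWh
ceiling fan: 55.7 W × 12.4 h × 30 d = 20,720 Wh = 20.72 kWh
LED light strip: 13.3 W × 2.7 h × 30 d = 1,077 Wh = 1.077 kWh
EV charger: 4990 W × 8.05 h × 30 d = 1,205,085 Wh = 1,205 kWh
Total energy = 11.43 + 20.72 + 1.077 + 1,205 = 1,238 kWh
Cost = 1,238 kWh × £0.236 = £292.24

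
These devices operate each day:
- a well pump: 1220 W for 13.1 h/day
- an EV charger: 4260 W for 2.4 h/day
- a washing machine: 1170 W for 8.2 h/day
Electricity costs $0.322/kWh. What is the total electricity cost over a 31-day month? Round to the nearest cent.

well pump: 1220 W × 13.1 h × 31 d = 495,442 Wh = 495.4 kWh
EV charger: 4260 W × 2.4 h × 31 d = 316,944 Wh = 316.9 kWh
washing machine: 1170 W × 8.2 h × 31 d = 297,414 Wh = 297.4 kWh
Total energy = 495.4 + 316.9 + 297.4 = 1,110 kWh
Cost = 1,110 kWh × $0.322 = $357.36

$357.36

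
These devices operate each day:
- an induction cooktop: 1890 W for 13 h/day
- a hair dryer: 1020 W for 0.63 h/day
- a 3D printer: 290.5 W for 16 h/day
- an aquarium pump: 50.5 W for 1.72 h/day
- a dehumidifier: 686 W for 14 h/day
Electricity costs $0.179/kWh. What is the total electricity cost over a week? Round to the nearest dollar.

induction cooktop: 1890 W × 13 h × 7 d = 171,990 Wh = 172 kWh
hair dryer: 1020 W × 0.63 h × 7 d = 4,498 Wh = 4.498 kWh
3D printer: 290.5 W × 16 h × 7 d = 32,536 Wh = 32.54 kWh
aquarium pump: 50.5 W × 1.72 h × 7 d = 608 Wh = 0.608 kWh
dehumidifier: 686 W × 14 h × 7 d = 67,228 Wh = 67.23 kWh
Total energy = 172 + 4.498 + 32.54 + 0.608 + 67.23 = 276.9 kWh
Cost = 276.9 kWh × $0.179 = $49.56 ≈ $50

$50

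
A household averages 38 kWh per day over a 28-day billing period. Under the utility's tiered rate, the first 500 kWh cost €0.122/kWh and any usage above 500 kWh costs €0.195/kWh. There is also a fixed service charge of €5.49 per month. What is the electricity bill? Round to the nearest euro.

Usage = 38 kWh/day × 28 days = 1064 kWh
First 500 kWh × €0.122 = €61.00
Remaining 564 kWh × €0.195 = €109.98
Energy charge = €170.98; + service €5.49 = €176.47 ≈ €176

€176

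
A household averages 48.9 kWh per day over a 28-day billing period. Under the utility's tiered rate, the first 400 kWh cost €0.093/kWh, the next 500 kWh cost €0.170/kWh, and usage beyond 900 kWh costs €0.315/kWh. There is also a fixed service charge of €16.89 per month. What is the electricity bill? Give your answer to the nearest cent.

Usage = 48.9 kWh/day × 28 days = 1369.2 kWh
First 400 kWh × €0.093 = €37.20
Next 500 kWh × €0.170 = €85.00
Remaining 469.2 kWh × €0.315 = €147.80
Energy charge = €270.00; + service €16.89 = €286.89

€286.89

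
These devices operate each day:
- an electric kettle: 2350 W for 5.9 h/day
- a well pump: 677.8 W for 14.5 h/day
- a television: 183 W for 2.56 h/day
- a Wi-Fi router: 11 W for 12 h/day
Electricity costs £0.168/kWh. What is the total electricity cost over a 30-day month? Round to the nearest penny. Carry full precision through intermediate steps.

electric kettle: 2350 W × 5.9 h × 30 d = 415,950 Wh = 415.9 kWh
well pump: 677.8 W × 14.5 h × 30 d = 294,843 Wh = 294.8 kWh
television: 183 W × 2.56 h × 30 d = 14,054 Wh = 14.05 kWh
Wi-Fi router: 11 W × 12 h × 30 d = 3,960 Wh = 3.96 kWh
Total energy = 415.9 + 294.8 + 14.05 + 3.96 = 728.8 kWh
Cost = 728.8 kWh × £0.168 = £122.44

£122.44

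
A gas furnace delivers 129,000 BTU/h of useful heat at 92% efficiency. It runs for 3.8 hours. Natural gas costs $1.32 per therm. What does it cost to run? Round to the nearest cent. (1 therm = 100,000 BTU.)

Heat delivered = 129,000 BTU/h × 3.8 h = 490,200 BTU
Gas input = 490,200 / 0.92 = 532,826 BTU
= 532,826 / 100,000 = 5.328 therm
Cost = 5.328 × $1.32/therm = $7.03

$7.03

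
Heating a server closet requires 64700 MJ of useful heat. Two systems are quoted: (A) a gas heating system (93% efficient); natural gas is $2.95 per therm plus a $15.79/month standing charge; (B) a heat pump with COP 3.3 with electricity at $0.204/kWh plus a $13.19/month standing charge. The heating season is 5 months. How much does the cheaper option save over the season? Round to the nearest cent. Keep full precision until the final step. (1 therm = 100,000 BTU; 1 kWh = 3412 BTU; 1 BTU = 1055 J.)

$847.20

Heat load = 64700 MJ = 64,700,000,000 J / 1055 = 61,327,014 BTU
Gas: input = 61,327,014 / 0.93 = 65,943,026 BTU = 659.4 therm → 659.4 × $2.95 = $1,945.32; + 5 × $15.79 standing = $2,024.27
Heat pump: 61,327,014 BTU / 3412 = 17,970 kWh heat; / 3.3 = 5,447 kWh in → × $0.204 = $1,111.12; + 5 × $13.19 standing = $1,177.07
Difference = |$2,024.27 − $1,177.07| = $847.20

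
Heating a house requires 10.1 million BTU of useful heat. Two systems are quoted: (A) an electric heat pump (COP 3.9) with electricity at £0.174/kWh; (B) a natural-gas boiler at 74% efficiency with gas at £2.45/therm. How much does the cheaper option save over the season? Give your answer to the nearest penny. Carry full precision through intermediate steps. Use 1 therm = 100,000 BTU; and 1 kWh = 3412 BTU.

£202.32

Heat load = 10.1 × 10⁶ BTU = 10,100,000 BTU
Gas: input = 10,100,000 / 0.74 = 13,648,649 BTU = 136.5 therm → 136.5 × £2.45 = £334.39
Heat pump: 10,100,000 BTU / 3412 = 2,960 kWh heat; / 3.9 = 759 kWh in → × £0.174 = £132.07
Difference = |£334.39 − £132.07| = £202.32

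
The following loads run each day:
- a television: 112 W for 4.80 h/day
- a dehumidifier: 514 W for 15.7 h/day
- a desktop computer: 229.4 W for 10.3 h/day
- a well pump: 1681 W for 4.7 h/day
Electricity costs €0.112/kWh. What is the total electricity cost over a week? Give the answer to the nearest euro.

television: 112 W × 4.80 h × 7 d = 3,763 Wh = 3.763 kWh
dehumidifier: 514 W × 15.7 h × 7 d = 56,489 Wh = 56.49 kWh
desktop computer: 229.4 W × 10.3 h × 7 d = 16,540 Wh = 16.54 kWh
well pump: 1681 W × 4.7 h × 7 d = 55,305 Wh = 55.3 kWh
Total energy = 3.763 + 56.49 + 16.54 + 55.3 = 132.1 kWh
Cost = 132.1 kWh × €0.112 = €14.79 ≈ €15

€15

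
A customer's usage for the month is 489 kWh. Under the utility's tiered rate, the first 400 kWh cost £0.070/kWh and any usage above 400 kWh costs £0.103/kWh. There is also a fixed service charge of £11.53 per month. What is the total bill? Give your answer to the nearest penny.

£48.70

First 400 kWh × £0.070 = £28.00
Remaining 89 kWh × £0.103 = £9.17
Energy charge = £37.17; + service £11.53 = £48.70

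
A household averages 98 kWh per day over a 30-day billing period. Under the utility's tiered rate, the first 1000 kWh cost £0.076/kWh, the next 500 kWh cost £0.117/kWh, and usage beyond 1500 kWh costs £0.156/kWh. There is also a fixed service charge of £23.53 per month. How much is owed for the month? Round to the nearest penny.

£382.67

Usage = 98 kWh/day × 30 days = 2940 kWh
First 1000 kWh × £0.076 = £76.00
Next 500 kWh × £0.117 = £58.50
Remaining 1440 kWh × £0.156 = £224.64
Energy charge = £359.14; + service £23.53 = £382.67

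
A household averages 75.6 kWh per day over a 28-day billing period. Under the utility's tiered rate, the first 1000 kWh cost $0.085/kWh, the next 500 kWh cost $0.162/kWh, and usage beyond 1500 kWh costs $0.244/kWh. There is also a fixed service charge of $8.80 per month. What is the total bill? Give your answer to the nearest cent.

$325.30

Usage = 75.6 kWh/day × 28 days = 2116.8 kWh
First 1000 kWh × $0.085 = $85.00
Next 500 kWh × $0.162 = $81.00
Remaining 616.8 kWh × $0.244 = $150.50
Energy charge = $316.50; + service $8.80 = $325.30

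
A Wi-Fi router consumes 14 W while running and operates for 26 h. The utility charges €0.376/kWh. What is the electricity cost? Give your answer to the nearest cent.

€0.14

Energy = 14 W × 26 h = 364 Wh = 0.364 kWh
Cost = 0.364 kWh × €0.376/kWh = €0.14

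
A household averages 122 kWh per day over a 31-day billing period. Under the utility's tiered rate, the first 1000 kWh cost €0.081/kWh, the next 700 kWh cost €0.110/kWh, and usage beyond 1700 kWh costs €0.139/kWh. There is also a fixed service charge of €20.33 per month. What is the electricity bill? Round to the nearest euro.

Usage = 122 kWh/day × 31 days = 3782 kWh
First 1000 kWh × €0.081 = €81.00
Next 700 kWh × €0.110 = €77.00
Remaining 2082 kWh × €0.139 = €289.40
Energy charge = €447.40; + service €20.33 = €467.73 ≈ €468

€468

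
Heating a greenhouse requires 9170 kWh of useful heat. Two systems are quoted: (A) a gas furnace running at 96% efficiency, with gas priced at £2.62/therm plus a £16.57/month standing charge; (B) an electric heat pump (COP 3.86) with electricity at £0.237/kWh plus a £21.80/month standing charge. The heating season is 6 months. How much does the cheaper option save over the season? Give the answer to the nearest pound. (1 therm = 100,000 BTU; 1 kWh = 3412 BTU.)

£259

Heat load = 9170 kWh × 3412 = 31,288,040 BTU
Gas: input = 31,288,040 / 0.96 = 32,591,708 BTU = 325.9 therm → 325.9 × £2.62 = £853.90; + 6 × £16.57 standing = £953.32
Heat pump: 31,288,040 BTU / 3412 = 9,170 kWh heat; / 3.86 = 2,376 kWh in → × £0.237 = £563.03; + 6 × £21.80 standing = £693.83
Difference = |£953.32 − £693.83| = £259.49 ≈ £259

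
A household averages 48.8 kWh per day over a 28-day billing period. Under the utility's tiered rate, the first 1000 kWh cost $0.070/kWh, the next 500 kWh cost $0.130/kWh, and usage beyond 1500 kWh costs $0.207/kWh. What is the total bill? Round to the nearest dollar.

Usage = 48.8 kWh/day × 28 days = 1366.4 kWh
First 1000 kWh × $0.070 = $70.00
Next 366.4 kWh × $0.130 = $47.63
Remaining tier: 0 kWh (not reached)
Total = $117.63 ≈ $118

$118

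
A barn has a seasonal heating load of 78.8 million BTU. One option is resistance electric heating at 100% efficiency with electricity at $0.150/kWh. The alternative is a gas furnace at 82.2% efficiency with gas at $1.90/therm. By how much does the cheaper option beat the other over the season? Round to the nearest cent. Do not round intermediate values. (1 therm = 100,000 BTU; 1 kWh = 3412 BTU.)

$1642.83

Heat load = 78.8 × 10⁶ BTU = 78,800,000 BTU
Gas: input = 78,800,000 / 0.822 = 95,863,747 BTU = 958.6 therm → 958.6 × $1.90 = $1,821.41
Electric: 78,800,000 BTU / 3412 = 23,090 kWh → × $0.150 = $3,464.24
Difference = |$1,821.41 − $3,464.24| = $1,642.83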